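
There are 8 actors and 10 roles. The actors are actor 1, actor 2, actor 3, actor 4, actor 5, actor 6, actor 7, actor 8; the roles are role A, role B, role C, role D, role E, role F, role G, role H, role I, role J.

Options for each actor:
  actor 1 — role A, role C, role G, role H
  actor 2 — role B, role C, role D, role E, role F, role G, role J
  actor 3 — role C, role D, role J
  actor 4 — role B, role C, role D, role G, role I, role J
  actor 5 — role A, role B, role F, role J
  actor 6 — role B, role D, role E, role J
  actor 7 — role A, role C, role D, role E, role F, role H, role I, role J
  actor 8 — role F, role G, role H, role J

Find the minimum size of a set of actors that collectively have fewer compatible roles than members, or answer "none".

none

A matching saturating every actor exists, for instance actor 1→role H, actor 2→role C, actor 3→role D, actor 4→role I, actor 5→role B, actor 6→role E, actor 7→role F, actor 8→role G.
By Hall's marriage theorem, this means |N(S)| ≥ |S| for every subset S, so no violating subset exists.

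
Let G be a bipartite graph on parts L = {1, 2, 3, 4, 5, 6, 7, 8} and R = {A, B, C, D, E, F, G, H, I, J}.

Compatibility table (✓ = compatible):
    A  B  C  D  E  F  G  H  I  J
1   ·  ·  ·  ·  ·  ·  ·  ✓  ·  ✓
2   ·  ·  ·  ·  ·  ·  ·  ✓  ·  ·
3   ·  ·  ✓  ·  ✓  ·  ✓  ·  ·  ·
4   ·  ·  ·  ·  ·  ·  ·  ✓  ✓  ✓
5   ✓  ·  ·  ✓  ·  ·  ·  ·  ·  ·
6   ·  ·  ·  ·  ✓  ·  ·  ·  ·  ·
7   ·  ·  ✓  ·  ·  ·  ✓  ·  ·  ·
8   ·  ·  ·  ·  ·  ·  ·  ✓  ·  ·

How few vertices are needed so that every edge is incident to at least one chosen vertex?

7

A maximum matching has 7 edges (e.g. 1–J, 2–H, 3–G, 4–I, 5–D, 6–E, 7–C).
By König's theorem the minimum vertex cover has the same size. One such cover is {1, 3, 4, 5, 6, 7, H}.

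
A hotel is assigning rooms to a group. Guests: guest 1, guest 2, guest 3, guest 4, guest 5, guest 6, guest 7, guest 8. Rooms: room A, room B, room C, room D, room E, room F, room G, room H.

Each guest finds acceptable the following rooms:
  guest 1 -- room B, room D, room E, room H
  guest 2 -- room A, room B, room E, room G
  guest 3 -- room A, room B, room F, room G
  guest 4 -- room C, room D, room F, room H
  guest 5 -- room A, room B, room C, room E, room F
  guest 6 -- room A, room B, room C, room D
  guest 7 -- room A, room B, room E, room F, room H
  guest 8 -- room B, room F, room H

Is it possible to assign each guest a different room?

For example, pair guest 1–room H, guest 2–room E, guest 3–room G, guest 4–room D, guest 5–room C, guest 6–room B, guest 7–room A, guest 8–room F.
Every guest is matched, so this is a perfect matching.

Yes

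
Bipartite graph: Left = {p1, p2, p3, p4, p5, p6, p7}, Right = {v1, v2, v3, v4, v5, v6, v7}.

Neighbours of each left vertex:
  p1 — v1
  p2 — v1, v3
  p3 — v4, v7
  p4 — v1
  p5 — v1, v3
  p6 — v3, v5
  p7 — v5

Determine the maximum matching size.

4

For example, pair p1–v1, p2–v3, p3–v7, p6–v5.
The set {p1, p2, p4, p5, p6, p7} has only 3 neighbours ({v1, v3, v5}), so by Hall's theorem at most 4 of the 7 left vertices can be matched.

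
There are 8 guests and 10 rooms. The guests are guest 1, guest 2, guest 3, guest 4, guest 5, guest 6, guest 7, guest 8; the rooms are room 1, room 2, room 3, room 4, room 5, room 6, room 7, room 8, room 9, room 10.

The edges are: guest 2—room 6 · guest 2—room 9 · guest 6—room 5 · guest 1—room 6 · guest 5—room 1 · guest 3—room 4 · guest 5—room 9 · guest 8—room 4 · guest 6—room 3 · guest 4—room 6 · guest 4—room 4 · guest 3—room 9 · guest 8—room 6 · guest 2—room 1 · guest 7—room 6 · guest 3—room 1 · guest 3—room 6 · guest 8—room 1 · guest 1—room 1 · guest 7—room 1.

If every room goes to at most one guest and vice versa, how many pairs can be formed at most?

For example, pair guest 1–room 1, guest 2–room 6, guest 3–room 9, guest 4–room 4, guest 6–room 3.
The set {guest 1, guest 2, guest 3, guest 4, guest 5, guest 7, guest 8} has only 4 neighbours ({room 1, room 4, room 6, room 9}), so by Hall's theorem at most 5 of the 8 guests can be matched.

5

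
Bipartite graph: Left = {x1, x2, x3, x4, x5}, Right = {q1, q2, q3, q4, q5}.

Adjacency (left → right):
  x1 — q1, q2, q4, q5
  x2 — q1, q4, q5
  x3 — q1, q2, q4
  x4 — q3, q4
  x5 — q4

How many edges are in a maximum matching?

A valid assignment of size 5: x1-q2, x2-q5, x3-q1, x4-q3, x5-q4.
This saturates every left vertex, so 5 is the maximum.

5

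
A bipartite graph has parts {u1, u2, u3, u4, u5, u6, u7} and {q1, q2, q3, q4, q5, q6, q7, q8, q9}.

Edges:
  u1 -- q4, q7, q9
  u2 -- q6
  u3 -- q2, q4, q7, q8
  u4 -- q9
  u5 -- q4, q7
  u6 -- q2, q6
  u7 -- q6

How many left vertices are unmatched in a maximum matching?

1

For example, pair u1-q4, u2-q6, u3-q8, u4-q9, u5-q7, u6-q2.
The set {u2, u7} has only 1 neighbour ({q6}), so by Hall's theorem at most 6 of the 7 left vertices can be matched.
That matches 6 of the 7, leaving 1 unmatched; no matching can do better.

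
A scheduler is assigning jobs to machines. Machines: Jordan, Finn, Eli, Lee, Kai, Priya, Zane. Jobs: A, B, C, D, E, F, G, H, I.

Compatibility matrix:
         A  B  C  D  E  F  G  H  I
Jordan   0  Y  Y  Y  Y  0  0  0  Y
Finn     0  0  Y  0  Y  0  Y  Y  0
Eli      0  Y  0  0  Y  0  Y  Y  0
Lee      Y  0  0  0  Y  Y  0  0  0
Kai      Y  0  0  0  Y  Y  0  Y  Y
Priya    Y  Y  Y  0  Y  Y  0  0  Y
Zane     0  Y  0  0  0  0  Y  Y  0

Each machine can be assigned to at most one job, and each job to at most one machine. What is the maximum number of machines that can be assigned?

For example, pair Jordan–E, Finn–C, Eli–G, Lee–F, Kai–A, Priya–I, Zane–B.
All 7 machines are matched, so no larger matching exists.

7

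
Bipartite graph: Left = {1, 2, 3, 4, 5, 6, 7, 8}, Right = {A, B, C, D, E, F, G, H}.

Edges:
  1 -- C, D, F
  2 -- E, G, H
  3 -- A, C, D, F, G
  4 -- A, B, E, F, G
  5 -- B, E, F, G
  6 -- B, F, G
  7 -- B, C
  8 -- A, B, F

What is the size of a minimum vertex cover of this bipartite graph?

8

A maximum matching has 8 edges (e.g. 1–F, 2–H, 3–D, 4–A, 5–E, 6–G, 7–C, 8–B).
By König's theorem the minimum vertex cover has the same size. One such cover is {1, 2, 3, 4, 5, 6, 7, 8}.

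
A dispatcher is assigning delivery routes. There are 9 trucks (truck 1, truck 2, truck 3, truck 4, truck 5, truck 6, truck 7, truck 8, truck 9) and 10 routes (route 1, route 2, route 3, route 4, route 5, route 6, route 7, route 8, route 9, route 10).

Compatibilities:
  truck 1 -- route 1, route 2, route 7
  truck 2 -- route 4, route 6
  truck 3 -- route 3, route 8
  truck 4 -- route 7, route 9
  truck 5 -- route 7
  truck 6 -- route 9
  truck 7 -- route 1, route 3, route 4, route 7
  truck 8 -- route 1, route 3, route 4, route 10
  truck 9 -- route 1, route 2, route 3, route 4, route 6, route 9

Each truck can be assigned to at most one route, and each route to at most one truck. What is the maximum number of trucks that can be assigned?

8

For example, pair truck 1–route 2, truck 2–route 6, truck 3–route 8, truck 4–route 9, truck 5–route 7, truck 7–route 3, truck 8–route 10, truck 9–route 4.
The set {truck 4, truck 5, truck 6} has only 2 neighbours ({route 7, route 9}), so by Hall's theorem at most 8 of the 9 trucks can be matched.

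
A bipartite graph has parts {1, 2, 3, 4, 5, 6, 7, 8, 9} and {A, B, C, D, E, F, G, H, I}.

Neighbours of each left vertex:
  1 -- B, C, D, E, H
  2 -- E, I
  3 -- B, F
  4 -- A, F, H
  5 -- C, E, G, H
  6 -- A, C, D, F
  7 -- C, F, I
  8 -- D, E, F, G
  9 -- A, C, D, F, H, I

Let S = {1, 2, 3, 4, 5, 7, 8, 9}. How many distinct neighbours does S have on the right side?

9

The union of neighbours of {1, 2, 3, 4, 5, 7, 8, 9} is {A, B, C, D, E, F, G, H, I}, which has 9 elements.
Since |N(S)| = 9 ≥ |S| = 8, Hall's condition holds for this subset.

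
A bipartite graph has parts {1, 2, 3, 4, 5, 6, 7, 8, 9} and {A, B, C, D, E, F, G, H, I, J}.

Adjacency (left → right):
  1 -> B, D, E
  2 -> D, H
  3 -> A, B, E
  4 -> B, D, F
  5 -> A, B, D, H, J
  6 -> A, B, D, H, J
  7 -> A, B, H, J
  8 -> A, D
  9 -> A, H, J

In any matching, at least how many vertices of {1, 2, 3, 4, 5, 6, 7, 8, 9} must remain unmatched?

One maximum matching: 1→D, 2→H, 3→E, 4→F, 5→A, 6→J, 7→B.
The set {1, 2, 3, 5, 6, 7, 8, 9} has only 6 neighbours ({A, B, D, E, H, J}), so by Hall's theorem at most 7 of the 9 left vertices can be matched.
That matches 7 of the 9, leaving 2 unmatched; no matching can do better.

2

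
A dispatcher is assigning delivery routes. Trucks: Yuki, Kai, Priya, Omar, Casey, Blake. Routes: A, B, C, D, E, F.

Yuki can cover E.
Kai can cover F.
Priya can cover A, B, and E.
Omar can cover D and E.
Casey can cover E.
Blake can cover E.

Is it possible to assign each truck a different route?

No

The set {Yuki, Casey, Blake} has only 1 neighbour ({E}), so by Hall's theorem at most 4 of the 6 trucks can be matched.
Hence no matching covers every truck.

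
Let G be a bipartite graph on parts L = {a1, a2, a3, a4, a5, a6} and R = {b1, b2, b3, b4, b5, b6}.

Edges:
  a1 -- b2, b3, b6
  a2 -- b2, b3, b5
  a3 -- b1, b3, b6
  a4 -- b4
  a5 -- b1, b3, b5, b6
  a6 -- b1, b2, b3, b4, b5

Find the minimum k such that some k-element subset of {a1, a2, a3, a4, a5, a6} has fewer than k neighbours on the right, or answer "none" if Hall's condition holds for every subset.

none

A matching saturating every left vertex exists, for instance a1→b2, a2→b5, a3→b6, a4→b4, a5→b3, a6→b1.
By Hall's marriage theorem, this means |N(S)| ≥ |S| for every subset S, so no violating subset exists.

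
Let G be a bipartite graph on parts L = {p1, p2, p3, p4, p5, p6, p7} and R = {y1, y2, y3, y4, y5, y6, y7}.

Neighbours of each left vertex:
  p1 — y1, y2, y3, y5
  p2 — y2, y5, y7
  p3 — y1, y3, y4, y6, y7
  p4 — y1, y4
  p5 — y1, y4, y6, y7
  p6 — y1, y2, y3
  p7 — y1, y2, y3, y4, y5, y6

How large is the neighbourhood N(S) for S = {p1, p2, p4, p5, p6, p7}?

7

The union of neighbours of {p1, p2, p4, p5, p6, p7} is {y1, y2, y3, y4, y5, y6, y7}, which has 7 elements.
Since |N(S)| = 7 ≥ |S| = 6, Hall's condition holds for this subset.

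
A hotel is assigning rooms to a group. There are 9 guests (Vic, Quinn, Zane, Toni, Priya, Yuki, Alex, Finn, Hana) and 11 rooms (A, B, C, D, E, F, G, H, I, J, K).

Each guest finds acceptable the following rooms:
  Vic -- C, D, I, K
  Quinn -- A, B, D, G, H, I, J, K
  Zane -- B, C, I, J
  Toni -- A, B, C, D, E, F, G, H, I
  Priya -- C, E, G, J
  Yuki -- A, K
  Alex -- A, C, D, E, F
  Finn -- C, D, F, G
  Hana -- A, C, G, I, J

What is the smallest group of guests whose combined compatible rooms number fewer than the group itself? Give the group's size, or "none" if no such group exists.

A matching saturating every guest exists, for instance Vic→D, Quinn→G, Zane→B, Toni→A, Priya→C, Yuki→K, Alex→E, Finn→F, Hana→J.
By Hall's marriage theorem, this means |N(S)| ≥ |S| for every subset S, so no violating subset exists.

none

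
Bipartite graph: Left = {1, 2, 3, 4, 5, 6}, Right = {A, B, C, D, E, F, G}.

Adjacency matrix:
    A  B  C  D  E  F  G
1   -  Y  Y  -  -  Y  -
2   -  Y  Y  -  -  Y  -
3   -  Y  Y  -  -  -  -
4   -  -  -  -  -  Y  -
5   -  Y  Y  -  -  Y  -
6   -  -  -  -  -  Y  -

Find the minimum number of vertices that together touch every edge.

3

The 3 edges 1–C, 2–F, 3–B form a matching, so any vertex cover needs at least 3 vertices (one per matched edge).
Conversely {B, C, F} meets every edge and has exactly 3 vertices, so 3 is optimal.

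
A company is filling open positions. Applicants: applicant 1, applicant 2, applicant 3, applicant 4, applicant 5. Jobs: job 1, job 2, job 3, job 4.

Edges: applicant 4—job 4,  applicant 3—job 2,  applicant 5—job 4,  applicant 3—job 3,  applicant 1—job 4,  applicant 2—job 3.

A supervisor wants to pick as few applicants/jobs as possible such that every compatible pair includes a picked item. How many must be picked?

A maximum matching has 3 edges (e.g. applicant 1–job 4, applicant 2–job 3, applicant 3–job 2).
By König's theorem the minimum vertex cover has the same size. One such cover is {applicant 2, applicant 3, job 4}.

3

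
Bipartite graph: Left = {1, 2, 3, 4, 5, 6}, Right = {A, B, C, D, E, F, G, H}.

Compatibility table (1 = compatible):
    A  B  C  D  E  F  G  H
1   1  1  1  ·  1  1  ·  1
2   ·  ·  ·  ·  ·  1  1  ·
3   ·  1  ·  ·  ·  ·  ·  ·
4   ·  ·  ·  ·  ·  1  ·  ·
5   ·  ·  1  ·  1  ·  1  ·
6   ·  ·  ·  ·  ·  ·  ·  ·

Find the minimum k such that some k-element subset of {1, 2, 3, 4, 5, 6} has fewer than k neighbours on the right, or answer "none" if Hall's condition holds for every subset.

Take S = {6}. Its neighbourhood is {}, so |N(S)| = 0 < |S| = 1.

1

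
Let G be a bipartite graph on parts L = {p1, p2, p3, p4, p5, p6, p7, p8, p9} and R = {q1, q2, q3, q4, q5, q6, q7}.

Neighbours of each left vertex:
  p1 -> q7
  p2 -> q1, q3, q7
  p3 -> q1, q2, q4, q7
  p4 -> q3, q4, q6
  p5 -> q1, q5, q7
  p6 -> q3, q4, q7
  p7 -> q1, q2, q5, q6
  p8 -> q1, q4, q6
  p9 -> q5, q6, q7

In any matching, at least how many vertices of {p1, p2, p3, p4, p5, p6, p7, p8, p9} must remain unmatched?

2

One maximum matching: p1→q7, p2→q1, p3→q2, p4→q4, p5→q5, p6→q3, p7→q6.
The set {p1, p2, p3, p4, p5, p6, p7, p8, p9} has only 7 neighbours ({q1, q2, q3, q4, q5, q6, q7}), so by Hall's theorem at most 7 of the 9 left vertices can be matched.
That matches 7 of the 9, leaving 2 unmatched; no matching can do better.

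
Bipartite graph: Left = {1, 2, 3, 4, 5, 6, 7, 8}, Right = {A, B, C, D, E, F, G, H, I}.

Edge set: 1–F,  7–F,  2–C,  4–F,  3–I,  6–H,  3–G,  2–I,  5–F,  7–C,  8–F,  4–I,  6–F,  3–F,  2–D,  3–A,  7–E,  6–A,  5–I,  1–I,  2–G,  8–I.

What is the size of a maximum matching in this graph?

A valid assignment of size 6: 1–I, 2–C, 3–G, 4–F, 6–H, 7–E.
The set {1, 4, 5, 8} has only 2 neighbours ({F, I}), so by Hall's theorem at most 6 of the 8 left vertices can be matched.

6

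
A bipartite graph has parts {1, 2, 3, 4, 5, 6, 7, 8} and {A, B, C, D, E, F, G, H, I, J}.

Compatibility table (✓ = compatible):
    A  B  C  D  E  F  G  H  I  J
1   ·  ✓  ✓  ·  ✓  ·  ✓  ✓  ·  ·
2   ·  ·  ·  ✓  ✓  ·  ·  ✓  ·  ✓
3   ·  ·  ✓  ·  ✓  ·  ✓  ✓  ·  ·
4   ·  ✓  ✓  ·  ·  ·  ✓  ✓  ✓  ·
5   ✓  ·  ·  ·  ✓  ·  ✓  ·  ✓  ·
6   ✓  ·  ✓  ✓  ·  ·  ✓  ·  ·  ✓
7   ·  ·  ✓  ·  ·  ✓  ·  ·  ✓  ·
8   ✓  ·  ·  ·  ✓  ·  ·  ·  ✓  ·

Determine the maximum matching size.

One maximum matching: 1→H, 2→J, 3→C, 4→B, 5→E, 6→G, 7→F, 8→I.
This saturates every left vertex, so 8 is the maximum.

8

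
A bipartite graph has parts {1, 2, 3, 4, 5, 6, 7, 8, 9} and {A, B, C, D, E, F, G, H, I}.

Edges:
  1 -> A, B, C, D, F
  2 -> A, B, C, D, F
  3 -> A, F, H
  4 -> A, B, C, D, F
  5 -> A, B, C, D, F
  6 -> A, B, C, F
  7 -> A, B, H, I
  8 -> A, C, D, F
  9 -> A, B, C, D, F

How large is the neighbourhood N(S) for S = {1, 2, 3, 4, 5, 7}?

The union of neighbours of {1, 2, 3, 4, 5, 7} is {A, B, C, D, F, H, I}, which has 7 elements.
Since |N(S)| = 7 ≥ |S| = 6, Hall's condition holds for this subset.

7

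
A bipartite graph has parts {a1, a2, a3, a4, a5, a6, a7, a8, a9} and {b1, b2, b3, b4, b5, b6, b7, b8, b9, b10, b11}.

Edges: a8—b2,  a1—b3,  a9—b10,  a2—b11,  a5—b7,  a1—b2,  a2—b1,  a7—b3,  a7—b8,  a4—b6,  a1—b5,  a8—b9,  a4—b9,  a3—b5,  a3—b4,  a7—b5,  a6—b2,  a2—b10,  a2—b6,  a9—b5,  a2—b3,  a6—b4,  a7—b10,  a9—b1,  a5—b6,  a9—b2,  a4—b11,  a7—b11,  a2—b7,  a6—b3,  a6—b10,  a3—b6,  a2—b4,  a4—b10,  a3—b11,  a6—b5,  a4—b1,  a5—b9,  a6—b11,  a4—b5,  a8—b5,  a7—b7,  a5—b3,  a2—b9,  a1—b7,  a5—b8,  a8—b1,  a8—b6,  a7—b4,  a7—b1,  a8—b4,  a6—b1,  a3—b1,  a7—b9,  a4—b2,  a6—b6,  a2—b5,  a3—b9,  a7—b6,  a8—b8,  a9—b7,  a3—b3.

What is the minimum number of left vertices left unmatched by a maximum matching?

0

One maximum matching: a1-b2, a2-b1, a3-b3, a4-b11, a5-b6, a6-b4, a7-b8, a8-b5, a9-b7.
All 9 left vertices are matched, so no larger matching exists.
That matches 9 of the 9, leaving 0 unmatched; no matching can do better.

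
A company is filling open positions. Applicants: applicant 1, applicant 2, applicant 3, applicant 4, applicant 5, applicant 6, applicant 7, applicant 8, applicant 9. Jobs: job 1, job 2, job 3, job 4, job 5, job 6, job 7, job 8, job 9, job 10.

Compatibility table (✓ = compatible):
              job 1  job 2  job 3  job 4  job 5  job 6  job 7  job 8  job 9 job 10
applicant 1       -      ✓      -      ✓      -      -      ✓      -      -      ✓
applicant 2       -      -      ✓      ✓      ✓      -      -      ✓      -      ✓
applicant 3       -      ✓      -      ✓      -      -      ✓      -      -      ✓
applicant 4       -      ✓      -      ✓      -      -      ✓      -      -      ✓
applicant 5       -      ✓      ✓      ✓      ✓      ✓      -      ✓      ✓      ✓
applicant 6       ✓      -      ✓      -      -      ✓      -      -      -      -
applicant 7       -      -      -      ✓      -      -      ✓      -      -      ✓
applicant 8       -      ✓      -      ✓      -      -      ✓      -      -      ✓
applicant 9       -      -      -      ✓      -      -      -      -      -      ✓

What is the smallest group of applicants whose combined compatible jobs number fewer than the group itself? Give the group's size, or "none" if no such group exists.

Take S = {applicant 1, applicant 3, applicant 4, applicant 7, applicant 8}. Its neighbourhood is {job 2, job 4, job 7, job 10}, so |N(S)| = 4 < |S| = 5.
Every subset of size less than 5 has at least as many neighbours as members, so 5 is the minimum.

5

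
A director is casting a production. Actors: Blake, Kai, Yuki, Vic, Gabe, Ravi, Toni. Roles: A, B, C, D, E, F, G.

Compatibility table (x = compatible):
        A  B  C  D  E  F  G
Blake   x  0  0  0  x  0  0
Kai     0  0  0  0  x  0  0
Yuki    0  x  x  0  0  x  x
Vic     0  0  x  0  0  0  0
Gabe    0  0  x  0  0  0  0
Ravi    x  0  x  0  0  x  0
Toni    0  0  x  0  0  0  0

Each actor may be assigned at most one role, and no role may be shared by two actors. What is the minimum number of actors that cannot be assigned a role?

One maximum matching: Blake→A, Kai→E, Yuki→B, Vic→C, Ravi→F.
The set {Vic, Gabe, Toni} has only 1 neighbour ({C}), so by Hall's theorem at most 5 of the 7 actors can be matched.
That matches 5 of the 7, leaving 2 unmatched; no matching can do better.

2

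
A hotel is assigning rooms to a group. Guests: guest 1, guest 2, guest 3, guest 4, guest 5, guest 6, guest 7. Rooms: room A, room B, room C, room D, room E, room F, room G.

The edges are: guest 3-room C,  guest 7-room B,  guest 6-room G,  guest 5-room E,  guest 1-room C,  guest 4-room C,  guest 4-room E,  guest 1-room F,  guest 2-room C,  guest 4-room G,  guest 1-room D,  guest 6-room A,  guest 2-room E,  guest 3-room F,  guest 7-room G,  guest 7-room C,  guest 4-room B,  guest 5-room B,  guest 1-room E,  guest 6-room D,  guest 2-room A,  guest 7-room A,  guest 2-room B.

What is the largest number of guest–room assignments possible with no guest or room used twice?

For example, pair guest 1→room E, guest 2→room A, guest 3→room F, guest 4→room C, guest 5→room B, guest 6→room D, guest 7→room G.
This saturates every guest, so 7 is the maximum.

7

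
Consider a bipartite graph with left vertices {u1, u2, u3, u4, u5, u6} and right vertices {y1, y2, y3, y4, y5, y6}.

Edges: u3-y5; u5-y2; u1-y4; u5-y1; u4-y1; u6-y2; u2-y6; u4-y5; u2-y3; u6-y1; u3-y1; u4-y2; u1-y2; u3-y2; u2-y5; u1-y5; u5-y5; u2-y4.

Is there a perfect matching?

The set {u3, u4, u5, u6} has only 3 neighbours ({y1, y2, y5}), so by Hall's theorem at most 5 of the 6 left vertices can be matched.
Hence no matching covers every left vertex.

No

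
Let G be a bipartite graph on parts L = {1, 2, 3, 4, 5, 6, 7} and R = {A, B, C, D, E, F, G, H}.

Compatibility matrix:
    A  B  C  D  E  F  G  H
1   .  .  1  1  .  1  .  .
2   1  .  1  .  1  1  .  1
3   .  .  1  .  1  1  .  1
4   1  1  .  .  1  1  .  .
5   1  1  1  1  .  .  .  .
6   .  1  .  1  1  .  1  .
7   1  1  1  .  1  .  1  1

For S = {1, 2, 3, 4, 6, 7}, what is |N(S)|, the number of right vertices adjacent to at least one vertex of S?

8

The union of neighbours of {1, 2, 3, 4, 6, 7} is {A, B, C, D, E, F, G, H}, which has 8 elements.
Since |N(S)| = 8 ≥ |S| = 6, Hall's condition holds for this subset.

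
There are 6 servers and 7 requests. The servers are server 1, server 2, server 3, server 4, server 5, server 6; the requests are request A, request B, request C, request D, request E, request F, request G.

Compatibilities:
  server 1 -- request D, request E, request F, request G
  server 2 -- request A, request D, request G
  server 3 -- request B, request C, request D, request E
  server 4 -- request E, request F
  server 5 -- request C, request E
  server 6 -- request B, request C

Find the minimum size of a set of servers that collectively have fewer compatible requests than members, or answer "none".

none

A matching saturating every server exists, for instance server 1→request G, server 2→request A, server 3→request D, server 4→request F, server 5→request E, server 6→request C.
By Hall's marriage theorem, this means |N(S)| ≥ |S| for every subset S, so no violating subset exists.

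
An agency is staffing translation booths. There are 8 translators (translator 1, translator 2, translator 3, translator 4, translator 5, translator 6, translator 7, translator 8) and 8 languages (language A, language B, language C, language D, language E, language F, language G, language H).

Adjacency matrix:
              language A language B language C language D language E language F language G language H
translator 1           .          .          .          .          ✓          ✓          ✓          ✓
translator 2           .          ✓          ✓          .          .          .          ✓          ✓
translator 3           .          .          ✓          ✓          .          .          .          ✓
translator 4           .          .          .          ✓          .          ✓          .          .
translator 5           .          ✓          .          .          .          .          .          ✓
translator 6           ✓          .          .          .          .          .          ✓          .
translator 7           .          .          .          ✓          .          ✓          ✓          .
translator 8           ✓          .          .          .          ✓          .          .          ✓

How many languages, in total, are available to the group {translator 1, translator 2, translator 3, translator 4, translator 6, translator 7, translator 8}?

The union of neighbours of {translator 1, translator 2, translator 3, translator 4, translator 6, translator 7, translator 8} is {language A, language B, language C, language D, language E, language F, language G, language H}, which has 8 elements.
Since |N(S)| = 8 ≥ |S| = 7, Hall's condition holds for this subset.

8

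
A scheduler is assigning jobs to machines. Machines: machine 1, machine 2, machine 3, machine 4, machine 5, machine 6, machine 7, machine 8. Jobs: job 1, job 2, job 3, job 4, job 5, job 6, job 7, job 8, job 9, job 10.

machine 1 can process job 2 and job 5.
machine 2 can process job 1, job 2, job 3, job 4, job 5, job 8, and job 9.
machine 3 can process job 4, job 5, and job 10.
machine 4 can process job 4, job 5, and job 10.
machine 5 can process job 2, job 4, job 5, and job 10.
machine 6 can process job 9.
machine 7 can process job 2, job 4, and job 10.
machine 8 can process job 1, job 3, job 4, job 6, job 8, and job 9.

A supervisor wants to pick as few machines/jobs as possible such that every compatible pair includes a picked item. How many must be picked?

A maximum matching has 7 edges (e.g. machine 1–job 5, machine 2–job 8, machine 3–job 4, machine 4–job 10, machine 5–job 2, machine 6–job 9, machine 8–job 1).
By König's theorem the minimum vertex cover has the same size. One such cover is {machine 2, machine 6, machine 8, job 2, job 4, job 5, job 10}.

7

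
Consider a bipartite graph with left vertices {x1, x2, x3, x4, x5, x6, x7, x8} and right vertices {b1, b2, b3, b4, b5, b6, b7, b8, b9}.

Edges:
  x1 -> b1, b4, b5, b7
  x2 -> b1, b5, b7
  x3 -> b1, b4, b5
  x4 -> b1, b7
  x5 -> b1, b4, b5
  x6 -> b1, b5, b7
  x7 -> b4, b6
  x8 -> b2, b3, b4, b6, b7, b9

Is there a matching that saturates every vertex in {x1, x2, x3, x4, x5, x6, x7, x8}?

The set {x1, x2, x3, x4, x5, x6} has only 4 neighbours ({b1, b4, b5, b7}), so by Hall's theorem at most 6 of the 8 left vertices can be matched.
Hence no matching covers every left vertex.

No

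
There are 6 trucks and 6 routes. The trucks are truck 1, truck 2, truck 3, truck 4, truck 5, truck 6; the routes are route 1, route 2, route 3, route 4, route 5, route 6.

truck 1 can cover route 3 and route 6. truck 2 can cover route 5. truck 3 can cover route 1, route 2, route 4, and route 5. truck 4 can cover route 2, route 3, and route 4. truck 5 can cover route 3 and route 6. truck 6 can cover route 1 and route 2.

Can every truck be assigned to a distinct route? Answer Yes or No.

Yes

A valid assignment of size 6: truck 1–route 3, truck 2–route 5, truck 3–route 1, truck 4–route 4, truck 5–route 6, truck 6–route 2.
Every truck is matched, so this is a perfect matching.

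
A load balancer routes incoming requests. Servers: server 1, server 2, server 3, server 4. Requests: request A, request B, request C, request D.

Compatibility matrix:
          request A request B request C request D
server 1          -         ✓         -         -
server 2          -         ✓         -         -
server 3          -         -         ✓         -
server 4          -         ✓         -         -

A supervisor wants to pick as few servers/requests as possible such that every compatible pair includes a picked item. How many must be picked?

2

A maximum matching has 2 edges (e.g. server 1–request B, server 3–request C).
By König's theorem the minimum vertex cover has the same size. One such cover is {server 3, request B}.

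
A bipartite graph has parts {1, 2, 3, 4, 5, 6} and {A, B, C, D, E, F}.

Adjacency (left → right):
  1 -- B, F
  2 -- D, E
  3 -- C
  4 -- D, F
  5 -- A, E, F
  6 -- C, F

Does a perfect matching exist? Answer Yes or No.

For example, pair 1-B, 2-E, 3-C, 4-D, 5-A, 6-F.
Every left vertex is matched, so this is a perfect matching.

Yes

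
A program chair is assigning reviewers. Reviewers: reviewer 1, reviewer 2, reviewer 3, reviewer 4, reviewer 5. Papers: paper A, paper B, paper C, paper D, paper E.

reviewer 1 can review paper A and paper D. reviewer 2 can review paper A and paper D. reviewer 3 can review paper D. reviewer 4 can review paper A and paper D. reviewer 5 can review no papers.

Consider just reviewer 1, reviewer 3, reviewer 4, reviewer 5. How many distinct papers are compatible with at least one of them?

2

The union of neighbours of {reviewer 1, reviewer 3, reviewer 4, reviewer 5} is {paper A, paper D}, which has 2 elements.
Since |N(S)| = 2 < |S| = 4, Hall's condition fails for this subset.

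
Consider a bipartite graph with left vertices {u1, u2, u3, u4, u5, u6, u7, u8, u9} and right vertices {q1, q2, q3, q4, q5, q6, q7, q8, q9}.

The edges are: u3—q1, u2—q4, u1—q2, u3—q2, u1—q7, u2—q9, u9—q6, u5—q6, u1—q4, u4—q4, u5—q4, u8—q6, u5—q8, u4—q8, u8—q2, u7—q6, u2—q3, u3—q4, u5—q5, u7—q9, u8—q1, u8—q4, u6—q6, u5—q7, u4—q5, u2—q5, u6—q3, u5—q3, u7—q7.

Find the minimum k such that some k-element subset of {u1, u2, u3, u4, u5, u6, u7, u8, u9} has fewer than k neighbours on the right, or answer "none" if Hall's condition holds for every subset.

A matching saturating every left vertex exists, for instance u1→q7, u2→q5, u3→q1, u4→q8, u5→q4, u6→q3, u7→q9, u8→q2, u9→q6.
By Hall's marriage theorem, this means |N(S)| ≥ |S| for every subset S, so no violating subset exists.

none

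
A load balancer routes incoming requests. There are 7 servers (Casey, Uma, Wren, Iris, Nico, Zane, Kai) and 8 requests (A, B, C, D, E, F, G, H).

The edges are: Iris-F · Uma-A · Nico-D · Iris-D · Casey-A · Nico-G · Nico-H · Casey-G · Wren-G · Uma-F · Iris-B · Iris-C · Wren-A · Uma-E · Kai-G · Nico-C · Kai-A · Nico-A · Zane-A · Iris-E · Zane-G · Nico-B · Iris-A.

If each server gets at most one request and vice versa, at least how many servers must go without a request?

2

For example, pair Casey–A, Uma–F, Wren–G, Iris–E, Nico–H.
The set {Casey, Wren, Zane, Kai} has only 2 neighbours ({A, G}), so by Hall's theorem at most 5 of the 7 servers can be matched.
That matches 5 of the 7, leaving 2 unmatched; no matching can do better.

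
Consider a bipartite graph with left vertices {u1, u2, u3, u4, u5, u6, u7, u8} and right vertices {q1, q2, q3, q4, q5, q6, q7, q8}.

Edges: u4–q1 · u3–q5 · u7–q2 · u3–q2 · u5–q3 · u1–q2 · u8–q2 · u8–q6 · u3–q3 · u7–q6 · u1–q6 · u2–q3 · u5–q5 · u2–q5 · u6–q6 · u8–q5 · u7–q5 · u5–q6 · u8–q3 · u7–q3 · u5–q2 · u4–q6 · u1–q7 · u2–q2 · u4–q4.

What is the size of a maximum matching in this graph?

6

A valid assignment of size 6: u1→q7, u2→q3, u3→q5, u4→q4, u5→q2, u6→q6.
The set {u2, u3, u5, u6, u7, u8} has only 4 neighbours ({q2, q3, q5, q6}), so by Hall's theorem at most 6 of the 8 left vertices can be matched.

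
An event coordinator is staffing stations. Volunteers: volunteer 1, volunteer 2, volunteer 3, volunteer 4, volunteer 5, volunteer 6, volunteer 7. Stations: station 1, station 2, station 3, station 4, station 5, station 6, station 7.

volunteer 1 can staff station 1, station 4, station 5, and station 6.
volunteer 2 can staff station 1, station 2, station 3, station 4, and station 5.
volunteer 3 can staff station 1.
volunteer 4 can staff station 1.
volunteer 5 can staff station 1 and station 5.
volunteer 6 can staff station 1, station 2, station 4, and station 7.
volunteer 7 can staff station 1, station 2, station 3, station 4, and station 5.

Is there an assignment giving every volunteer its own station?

The set {volunteer 3, volunteer 4} has only 1 neighbour ({station 1}), so by Hall's theorem at most 6 of the 7 volunteers can be matched.
Hence no matching covers every volunteer.

No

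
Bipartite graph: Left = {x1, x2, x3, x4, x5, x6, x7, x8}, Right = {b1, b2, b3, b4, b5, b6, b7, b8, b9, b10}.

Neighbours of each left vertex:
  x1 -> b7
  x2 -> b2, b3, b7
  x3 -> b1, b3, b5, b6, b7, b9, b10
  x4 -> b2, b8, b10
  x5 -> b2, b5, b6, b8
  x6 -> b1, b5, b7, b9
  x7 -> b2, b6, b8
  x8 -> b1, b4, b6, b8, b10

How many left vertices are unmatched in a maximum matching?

One maximum matching: x1–b7, x2–b3, x3–b5, x4–b2, x5–b8, x6–b9, x7–b6, x8–b1.
This saturates every left vertex, so 8 is the maximum.
That matches 8 of the 8, leaving 0 unmatched; no matching can do better.

0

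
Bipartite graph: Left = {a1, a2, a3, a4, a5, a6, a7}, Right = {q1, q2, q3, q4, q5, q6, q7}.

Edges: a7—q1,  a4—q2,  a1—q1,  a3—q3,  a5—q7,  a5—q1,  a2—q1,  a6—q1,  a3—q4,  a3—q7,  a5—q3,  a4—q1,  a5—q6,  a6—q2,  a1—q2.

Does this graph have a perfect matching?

The set {a1, a2, a4, a6, a7} has only 2 neighbours ({q1, q2}), so by Hall's theorem at most 4 of the 7 left vertices can be matched.
Hence no matching covers every left vertex.

No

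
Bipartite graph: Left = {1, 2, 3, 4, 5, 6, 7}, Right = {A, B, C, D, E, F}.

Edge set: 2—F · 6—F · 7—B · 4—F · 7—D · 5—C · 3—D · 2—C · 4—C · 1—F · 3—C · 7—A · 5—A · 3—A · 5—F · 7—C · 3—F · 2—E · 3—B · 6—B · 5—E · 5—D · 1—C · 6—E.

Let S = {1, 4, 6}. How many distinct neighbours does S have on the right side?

The union of neighbours of {1, 4, 6} is {B, C, E, F}, which has 4 elements.
Since |N(S)| = 4 ≥ |S| = 3, Hall's condition holds for this subset.

4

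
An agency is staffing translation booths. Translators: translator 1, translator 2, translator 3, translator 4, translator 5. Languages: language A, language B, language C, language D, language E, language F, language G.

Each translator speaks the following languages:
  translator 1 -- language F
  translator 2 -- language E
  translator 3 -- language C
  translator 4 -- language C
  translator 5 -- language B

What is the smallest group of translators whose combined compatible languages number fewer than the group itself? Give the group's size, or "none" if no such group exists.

Take S = {translator 3, translator 4}. Its neighbourhood is {language C}, so |N(S)| = 1 < |S| = 2.
No single vertex violates Hall's condition since each has at least one neighbour, so 2 is the minimum.

2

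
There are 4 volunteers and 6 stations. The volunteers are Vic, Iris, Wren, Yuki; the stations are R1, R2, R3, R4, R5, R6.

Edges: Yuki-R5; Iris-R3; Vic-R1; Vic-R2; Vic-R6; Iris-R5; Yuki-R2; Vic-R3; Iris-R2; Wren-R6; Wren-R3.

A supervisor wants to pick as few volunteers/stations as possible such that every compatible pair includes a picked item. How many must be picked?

4

The 4 edges Vic–R2, Iris–R3, Wren–R6, Yuki–R5 form a matching, so any vertex cover needs at least 4 vertices (one per matched edge).
Conversely {Vic, Iris, Wren, Yuki} meets every edge and has exactly 4 vertices, so 4 is optimal.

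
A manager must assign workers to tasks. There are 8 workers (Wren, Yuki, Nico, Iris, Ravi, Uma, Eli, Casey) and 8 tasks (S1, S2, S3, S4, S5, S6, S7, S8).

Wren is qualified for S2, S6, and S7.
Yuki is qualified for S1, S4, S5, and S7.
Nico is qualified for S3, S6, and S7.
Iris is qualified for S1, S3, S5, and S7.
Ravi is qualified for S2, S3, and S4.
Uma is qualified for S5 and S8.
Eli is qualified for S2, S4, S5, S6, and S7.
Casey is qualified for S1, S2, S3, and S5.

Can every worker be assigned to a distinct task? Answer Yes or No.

Yes

A valid assignment of size 8: Wren→S6, Yuki→S1, Nico→S3, Iris→S5, Ravi→S4, Uma→S8, Eli→S7, Casey→S2.
Every worker is matched, so this is a perfect matching.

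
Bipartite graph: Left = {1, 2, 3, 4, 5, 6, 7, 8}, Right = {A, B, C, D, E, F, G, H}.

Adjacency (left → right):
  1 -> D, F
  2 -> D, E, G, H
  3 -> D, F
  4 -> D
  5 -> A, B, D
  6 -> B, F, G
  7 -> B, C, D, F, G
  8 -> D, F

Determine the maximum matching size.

6

A valid assignment of size 6: 1–D, 2–E, 3–F, 5–A, 6–B, 7–G.
The set {1, 3, 4, 8} has only 2 neighbours ({D, F}), so by Hall's theorem at most 6 of the 8 left vertices can be matched.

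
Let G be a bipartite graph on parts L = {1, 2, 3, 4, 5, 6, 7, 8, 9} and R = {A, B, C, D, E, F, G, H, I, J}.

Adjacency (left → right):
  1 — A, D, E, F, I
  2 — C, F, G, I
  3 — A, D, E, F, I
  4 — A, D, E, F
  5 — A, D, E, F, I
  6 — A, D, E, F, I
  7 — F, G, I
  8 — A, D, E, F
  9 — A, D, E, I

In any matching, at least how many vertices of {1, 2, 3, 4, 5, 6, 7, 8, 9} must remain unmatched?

One maximum matching: 1–F, 2–C, 3–I, 4–D, 5–E, 6–A, 7–G.
The set {1, 3, 4, 5, 6, 8, 9} has only 5 neighbours ({A, D, E, F, I}), so by Hall's theorem at most 7 of the 9 left vertices can be matched.
That matches 7 of the 9, leaving 2 unmatched; no matching can do better.

2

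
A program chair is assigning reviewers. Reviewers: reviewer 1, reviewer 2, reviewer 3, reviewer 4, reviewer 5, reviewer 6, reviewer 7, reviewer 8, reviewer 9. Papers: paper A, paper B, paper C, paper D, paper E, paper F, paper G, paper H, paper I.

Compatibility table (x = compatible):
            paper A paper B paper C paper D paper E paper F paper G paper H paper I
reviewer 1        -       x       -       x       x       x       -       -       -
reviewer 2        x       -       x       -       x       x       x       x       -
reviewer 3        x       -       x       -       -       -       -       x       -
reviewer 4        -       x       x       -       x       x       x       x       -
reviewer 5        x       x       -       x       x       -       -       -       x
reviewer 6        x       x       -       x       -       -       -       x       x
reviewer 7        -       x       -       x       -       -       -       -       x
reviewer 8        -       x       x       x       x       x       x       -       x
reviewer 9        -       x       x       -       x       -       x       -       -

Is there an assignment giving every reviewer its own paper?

Yes

One maximum matching: reviewer 1→paper F, reviewer 2→paper C, reviewer 3→paper A, reviewer 4→paper G, reviewer 5→paper I, reviewer 6→paper H, reviewer 7→paper D, reviewer 8→paper B, reviewer 9→paper E.
Every reviewer is matched, so this is a perfect matching.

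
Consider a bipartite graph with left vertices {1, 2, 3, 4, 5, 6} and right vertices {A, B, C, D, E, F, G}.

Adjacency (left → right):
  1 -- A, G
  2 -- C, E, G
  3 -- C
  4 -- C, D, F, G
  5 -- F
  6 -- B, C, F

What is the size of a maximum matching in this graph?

For example, pair 1→G, 2→E, 3→C, 4→D, 5→F, 6→B.
All 6 left vertices are matched, so no larger matching exists.

6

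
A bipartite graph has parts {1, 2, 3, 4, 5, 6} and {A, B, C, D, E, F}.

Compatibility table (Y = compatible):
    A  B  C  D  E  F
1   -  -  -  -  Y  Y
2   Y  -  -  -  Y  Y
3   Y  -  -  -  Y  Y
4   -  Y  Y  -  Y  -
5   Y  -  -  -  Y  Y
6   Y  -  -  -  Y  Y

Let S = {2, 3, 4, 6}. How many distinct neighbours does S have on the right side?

The union of neighbours of {2, 3, 4, 6} is {A, B, C, E, F}, which has 5 elements.
Since |N(S)| = 5 ≥ |S| = 4, Hall's condition holds for this subset.

5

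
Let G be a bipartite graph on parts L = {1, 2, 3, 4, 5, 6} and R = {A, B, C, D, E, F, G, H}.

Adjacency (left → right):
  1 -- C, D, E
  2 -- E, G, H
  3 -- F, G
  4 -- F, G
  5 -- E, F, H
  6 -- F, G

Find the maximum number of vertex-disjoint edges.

5

A valid assignment of size 5: 1→C, 2→E, 3→G, 4→F, 5→H.
The set {3, 4, 6} has only 2 neighbours ({F, G}), so by Hall's theorem at most 5 of the 6 left vertices can be matched.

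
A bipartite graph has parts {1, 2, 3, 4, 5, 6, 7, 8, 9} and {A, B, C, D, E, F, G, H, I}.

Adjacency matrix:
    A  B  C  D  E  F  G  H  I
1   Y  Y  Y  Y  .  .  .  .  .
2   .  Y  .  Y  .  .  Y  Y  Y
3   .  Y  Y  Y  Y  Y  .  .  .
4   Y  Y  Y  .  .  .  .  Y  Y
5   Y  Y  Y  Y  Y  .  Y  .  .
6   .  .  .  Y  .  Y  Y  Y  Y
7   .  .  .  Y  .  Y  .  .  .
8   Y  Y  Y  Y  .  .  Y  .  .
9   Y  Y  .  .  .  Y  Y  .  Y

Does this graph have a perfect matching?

Yes

For example, pair 1→C, 2→I, 3→B, 4→H, 5→E, 6→F, 7→D, 8→A, 9→G.
Every left vertex is matched, so this is a perfect matching.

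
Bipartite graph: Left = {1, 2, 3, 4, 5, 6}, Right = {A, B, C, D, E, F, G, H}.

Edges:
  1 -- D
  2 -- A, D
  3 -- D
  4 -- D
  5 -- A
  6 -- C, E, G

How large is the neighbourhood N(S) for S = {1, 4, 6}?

4

The union of neighbours of {1, 4, 6} is {C, D, E, G}, which has 4 elements.
Since |N(S)| = 4 ≥ |S| = 3, Hall's condition holds for this subset.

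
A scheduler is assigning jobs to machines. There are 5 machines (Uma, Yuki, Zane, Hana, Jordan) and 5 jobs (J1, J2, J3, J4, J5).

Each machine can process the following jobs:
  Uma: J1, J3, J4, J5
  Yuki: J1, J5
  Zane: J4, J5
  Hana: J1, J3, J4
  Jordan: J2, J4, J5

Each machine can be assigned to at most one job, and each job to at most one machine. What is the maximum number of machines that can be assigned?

5

One maximum matching: Uma–J5, Yuki–J1, Zane–J4, Hana–J3, Jordan–J2.
This saturates every machine, so 5 is the maximum.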